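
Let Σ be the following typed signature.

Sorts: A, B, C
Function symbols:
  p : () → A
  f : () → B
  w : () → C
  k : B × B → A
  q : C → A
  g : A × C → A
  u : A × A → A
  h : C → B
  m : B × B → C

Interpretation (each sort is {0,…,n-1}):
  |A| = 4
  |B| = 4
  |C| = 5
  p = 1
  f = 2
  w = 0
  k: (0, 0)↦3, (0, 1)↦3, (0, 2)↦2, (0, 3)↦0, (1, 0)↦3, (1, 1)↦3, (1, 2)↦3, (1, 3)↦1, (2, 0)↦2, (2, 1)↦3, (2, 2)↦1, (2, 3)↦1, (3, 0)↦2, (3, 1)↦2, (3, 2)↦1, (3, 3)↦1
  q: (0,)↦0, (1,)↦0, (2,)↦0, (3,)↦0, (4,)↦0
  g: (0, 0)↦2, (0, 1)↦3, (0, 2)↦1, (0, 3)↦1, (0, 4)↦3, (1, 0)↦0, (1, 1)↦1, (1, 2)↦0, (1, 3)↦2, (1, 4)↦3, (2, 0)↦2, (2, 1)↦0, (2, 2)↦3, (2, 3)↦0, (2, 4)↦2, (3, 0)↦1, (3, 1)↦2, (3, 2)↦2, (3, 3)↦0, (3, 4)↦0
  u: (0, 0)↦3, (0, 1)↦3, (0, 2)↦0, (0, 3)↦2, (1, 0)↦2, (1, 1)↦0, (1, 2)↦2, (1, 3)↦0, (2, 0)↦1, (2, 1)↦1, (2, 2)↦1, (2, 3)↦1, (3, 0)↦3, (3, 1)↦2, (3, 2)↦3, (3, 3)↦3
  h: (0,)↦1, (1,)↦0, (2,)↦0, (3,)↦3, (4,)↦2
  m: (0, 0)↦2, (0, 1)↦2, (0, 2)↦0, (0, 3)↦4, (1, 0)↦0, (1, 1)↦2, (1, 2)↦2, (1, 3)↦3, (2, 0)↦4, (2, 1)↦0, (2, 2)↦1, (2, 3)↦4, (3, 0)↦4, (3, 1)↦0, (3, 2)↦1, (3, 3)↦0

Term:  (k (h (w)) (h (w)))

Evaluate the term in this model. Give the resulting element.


  w = 0
  (h (w)) = h(0,) = 1
  w = 0
  (h (w)) = h(0,) = 1
  (k (h (w)) (h (w))) = k(1, 1) = 3

value = 3


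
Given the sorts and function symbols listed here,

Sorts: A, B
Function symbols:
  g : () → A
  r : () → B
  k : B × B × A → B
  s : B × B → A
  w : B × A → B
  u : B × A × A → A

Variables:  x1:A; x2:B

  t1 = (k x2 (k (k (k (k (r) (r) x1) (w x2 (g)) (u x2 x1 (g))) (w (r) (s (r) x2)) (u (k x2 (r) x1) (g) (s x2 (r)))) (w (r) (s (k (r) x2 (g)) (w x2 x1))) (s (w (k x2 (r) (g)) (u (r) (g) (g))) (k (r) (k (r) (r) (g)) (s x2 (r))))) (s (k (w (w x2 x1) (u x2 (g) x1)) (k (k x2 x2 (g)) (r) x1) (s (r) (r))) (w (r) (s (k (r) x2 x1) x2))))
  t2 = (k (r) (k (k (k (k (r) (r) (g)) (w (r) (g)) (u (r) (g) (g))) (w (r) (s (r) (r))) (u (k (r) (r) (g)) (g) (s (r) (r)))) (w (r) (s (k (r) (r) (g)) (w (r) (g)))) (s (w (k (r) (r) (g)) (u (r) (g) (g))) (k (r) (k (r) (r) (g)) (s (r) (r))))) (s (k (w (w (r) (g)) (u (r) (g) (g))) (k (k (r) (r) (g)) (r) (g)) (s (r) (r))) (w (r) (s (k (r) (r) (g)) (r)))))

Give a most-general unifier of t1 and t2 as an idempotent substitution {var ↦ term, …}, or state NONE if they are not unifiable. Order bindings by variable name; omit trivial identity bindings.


{x1 ↦ (g), x2 ↦ (r)}


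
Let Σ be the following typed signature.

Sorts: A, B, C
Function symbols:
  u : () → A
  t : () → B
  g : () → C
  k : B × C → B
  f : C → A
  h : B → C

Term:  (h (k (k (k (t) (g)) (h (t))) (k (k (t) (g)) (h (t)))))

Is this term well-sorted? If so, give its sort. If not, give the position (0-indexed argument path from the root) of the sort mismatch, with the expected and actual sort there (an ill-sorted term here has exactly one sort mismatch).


        (t) : B
        (g) : C
      (k (t) (g)) : B
        (t) : B
      (h (t)) : C
    (k (k (t) (g)) (h (t))) : B
        (t) : B
        (g) : C
      (k (t) (g)) : B
        (t) : B
      (h (t)) : C
    (k (k (t) (g)) (h (t))) : B
  (k (k (k (t) (g)) (h (t))) (k (k (t) (g)) (h (t)))) : ✗ arg 1 at [0, 1] has sort B, expected C

ill-sorted at position [0, 1]: expected C, got B


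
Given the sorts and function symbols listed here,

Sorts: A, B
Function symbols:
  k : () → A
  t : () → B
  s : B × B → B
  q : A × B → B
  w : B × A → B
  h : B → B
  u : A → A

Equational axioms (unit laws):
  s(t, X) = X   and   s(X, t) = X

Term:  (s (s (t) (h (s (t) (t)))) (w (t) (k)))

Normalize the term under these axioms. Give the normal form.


normal form = (s (h (t)) (w (t) (k)))

1. (s (s (t) (h (s (t) (t)))) (w (t) (k)))  →  (s (h (s (t) (t))) (w (t) (k)))
2. (s (h (s (t) (t))) (w (t) (k)))  →  (s (h (t)) (w (t) (k)))


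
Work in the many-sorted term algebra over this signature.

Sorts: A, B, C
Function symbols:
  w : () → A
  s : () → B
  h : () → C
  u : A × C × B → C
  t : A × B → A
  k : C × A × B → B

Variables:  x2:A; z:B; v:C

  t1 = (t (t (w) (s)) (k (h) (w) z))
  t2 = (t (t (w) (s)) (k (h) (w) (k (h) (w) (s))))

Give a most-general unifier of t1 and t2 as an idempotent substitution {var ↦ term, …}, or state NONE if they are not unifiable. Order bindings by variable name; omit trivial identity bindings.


{z ↦ (k (h) (w) (s))}


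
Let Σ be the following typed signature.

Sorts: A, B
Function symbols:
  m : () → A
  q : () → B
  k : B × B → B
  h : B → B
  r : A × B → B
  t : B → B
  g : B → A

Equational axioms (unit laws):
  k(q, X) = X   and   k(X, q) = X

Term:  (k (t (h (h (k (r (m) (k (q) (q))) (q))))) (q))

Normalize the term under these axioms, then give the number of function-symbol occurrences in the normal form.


size = 6

1. (k (t (h (h (k (r (m) (k (q) (q))) (q))))) (q))  →  (t (h (h (k (r (m) (k (q) (q))) (q)))))
2. (t (h (h (k (r (m) (k (q) (q))) (q)))))  →  (t (h (h (r (m) (k (q) (q))))))
3. (t (h (h (r (m) (k (q) (q))))))  →  (t (h (h (r (m) (q)))))
normal form: (t (h (h (r (m) (q)))))


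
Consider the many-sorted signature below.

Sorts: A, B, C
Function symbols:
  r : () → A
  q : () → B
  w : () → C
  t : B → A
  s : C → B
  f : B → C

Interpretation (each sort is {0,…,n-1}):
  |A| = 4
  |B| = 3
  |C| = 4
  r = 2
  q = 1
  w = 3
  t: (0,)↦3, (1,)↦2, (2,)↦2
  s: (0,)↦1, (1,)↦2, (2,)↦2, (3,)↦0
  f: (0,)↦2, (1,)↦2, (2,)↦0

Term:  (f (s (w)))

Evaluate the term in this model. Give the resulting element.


  w = 3
  (s (w)) = s(3,) = 0
  (f (s (w))) = f(0,) = 2

value = 2


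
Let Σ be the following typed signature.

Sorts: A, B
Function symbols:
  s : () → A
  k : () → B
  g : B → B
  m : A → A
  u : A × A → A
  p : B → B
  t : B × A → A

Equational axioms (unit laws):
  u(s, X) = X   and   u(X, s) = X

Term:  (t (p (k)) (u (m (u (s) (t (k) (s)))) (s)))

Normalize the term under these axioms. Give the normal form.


1. (t (p (k)) (u (m (u (s) (t (k) (s)))) (s)))  →  (t (p (k)) (m (u (s) (t (k) (s)))))
2. (t (p (k)) (m (u (s) (t (k) (s)))))  →  (t (p (k)) (m (t (k) (s))))

normal form = (t (p (k)) (m (t (k) (s))))


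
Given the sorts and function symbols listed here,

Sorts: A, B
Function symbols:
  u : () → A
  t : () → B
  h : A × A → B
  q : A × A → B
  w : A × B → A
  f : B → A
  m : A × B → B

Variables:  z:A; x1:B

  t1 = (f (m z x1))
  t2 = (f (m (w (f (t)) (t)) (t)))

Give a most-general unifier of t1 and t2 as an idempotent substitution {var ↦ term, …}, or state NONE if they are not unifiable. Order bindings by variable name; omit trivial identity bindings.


{x1 ↦ (t), z ↦ (w (f (t)) (t))}


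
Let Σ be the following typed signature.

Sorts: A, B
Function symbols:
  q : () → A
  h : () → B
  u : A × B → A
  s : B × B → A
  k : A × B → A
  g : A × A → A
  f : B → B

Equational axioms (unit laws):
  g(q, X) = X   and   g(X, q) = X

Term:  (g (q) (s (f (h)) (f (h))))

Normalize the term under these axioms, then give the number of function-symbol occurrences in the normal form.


size = 5

1. (g (q) (s (f (h)) (f (h))))  →  (s (f (h)) (f (h)))
normal form: (s (f (h)) (f (h)))


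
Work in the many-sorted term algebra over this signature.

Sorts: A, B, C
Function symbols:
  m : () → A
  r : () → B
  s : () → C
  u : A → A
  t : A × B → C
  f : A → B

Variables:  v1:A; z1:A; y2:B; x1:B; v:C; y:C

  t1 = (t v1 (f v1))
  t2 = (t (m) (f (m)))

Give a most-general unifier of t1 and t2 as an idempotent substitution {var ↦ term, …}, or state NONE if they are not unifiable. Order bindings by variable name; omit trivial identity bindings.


{v1 ↦ (m)}


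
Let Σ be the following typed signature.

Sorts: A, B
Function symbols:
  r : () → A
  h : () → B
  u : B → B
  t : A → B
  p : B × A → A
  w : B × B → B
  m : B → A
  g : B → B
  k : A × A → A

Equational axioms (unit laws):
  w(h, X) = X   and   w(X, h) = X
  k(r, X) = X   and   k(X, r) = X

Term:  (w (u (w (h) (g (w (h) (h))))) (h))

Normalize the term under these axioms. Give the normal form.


1. (w (u (w (h) (g (w (h) (h))))) (h))  →  (u (w (h) (g (w (h) (h)))))
2. (u (w (h) (g (w (h) (h)))))  →  (u (g (w (h) (h))))
3. (u (g (w (h) (h))))  →  (u (g (h)))

normal form = (u (g (h)))


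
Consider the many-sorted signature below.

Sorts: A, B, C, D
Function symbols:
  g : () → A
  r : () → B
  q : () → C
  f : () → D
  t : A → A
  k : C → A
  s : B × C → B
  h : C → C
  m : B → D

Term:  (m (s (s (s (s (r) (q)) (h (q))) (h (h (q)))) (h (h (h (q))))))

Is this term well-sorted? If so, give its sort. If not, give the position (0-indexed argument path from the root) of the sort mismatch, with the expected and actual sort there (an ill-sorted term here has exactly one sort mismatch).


          (r) : B
          (q) : C
        (s (r) (q)) : B
          (q) : C
        (h (q)) : C
      (s (s (r) (q)) (h (q))) : B
          (q) : C
        (h (q)) : C
      (h (h (q))) : C
    (s (s (s (r) (q)) (h (q))) (h (h (q)))) : B
          (q) : C
        (h (q)) : C
      (h (h (q))) : C
    (h (h (h (q)))) : C
  (s (s (s (s (r) (q)) (h (q))) (h (h (q)))) (h (h (h (q))))) : B
(m (s (s (s (s (r) (q)) (h (q))) (h (h (q)))) (h (h (h (q)))))) : D

well-sorted; sort = D


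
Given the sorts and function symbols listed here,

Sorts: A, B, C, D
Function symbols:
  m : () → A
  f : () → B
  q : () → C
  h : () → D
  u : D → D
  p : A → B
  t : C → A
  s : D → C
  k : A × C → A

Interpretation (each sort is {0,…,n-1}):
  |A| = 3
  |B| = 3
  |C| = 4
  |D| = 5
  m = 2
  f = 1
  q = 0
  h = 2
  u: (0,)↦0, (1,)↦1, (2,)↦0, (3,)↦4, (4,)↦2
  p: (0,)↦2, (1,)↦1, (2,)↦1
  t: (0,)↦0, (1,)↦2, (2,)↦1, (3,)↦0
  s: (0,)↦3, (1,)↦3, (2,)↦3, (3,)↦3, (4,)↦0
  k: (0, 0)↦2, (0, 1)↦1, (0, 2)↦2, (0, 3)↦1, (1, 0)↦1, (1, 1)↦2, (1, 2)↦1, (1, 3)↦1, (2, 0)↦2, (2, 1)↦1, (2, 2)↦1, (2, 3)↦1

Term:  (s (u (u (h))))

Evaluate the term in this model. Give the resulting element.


  h = 2
  (u (h)) = u(2,) = 0
  (u (u (h))) = u(0,) = 0
  (s (u (u (h)))) = s(0,) = 3

value = 3


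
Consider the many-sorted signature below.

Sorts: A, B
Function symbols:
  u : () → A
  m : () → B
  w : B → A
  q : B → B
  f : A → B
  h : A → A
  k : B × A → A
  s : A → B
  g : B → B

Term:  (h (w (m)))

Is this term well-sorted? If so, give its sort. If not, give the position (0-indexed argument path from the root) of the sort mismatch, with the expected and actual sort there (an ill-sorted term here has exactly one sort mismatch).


well-sorted; sort = A

    (m) : B
  (w (m)) : A
(h (w (m))) : A


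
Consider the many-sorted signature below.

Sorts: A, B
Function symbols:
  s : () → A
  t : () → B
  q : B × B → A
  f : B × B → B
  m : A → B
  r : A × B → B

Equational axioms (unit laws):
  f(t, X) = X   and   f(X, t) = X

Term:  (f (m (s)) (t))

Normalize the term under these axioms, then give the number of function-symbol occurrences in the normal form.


size = 2

1. (f (m (s)) (t))  →  (m (s))
normal form: (m (s))


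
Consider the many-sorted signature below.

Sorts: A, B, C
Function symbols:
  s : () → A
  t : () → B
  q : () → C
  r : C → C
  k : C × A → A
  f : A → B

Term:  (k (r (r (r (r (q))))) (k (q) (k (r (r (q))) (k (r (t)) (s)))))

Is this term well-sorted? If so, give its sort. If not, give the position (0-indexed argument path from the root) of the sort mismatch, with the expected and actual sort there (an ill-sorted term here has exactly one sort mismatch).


ill-sorted at position [1, 1, 1, 0, 0]: expected C, got B

          (q) : C
        (r (q)) : C
      (r (r (q))) : C
    (r (r (r (q)))) : C
  (r (r (r (r (q))))) : C
    (q) : C
          (q) : C
        (r (q)) : C
      (r (r (q))) : C
          (t) : B
        (r (t)) : ✗ arg 0 at [1, 1, 1, 0, 0] has sort B, expected C
        (s) : A


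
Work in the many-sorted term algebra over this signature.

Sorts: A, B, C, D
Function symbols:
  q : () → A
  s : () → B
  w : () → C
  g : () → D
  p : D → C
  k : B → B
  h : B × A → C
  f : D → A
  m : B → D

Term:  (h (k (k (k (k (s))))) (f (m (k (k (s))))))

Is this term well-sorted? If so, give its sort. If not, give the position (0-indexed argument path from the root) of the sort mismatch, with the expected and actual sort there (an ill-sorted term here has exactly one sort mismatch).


well-sorted; sort = C

          (s) : B
        (k (s)) : B
      (k (k (s))) : B
    (k (k (k (s)))) : B
  (k (k (k (k (s))))) : B
          (s) : B
        (k (s)) : B
      (k (k (s))) : B
    (m (k (k (s)))) : D
  (f (m (k (k (s))))) : A
(h (k (k (k (k (s))))) (f (m (k (k (s)))))) : C


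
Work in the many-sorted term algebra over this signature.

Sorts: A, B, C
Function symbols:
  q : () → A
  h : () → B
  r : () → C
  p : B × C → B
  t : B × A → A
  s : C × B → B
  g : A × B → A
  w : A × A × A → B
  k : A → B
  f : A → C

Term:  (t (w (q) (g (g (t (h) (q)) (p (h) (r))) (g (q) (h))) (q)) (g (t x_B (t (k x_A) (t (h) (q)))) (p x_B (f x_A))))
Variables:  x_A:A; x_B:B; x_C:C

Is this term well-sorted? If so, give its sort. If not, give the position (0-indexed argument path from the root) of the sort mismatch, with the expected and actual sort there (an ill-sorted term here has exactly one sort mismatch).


ill-sorted at position [0, 1, 1]: expected B, got A

    (q) : A
          (h) : B
          (q) : A
        (t (h) (q)) : A
          (h) : B
          (r) : C
        (p (h) (r)) : B
      (g (t (h) (q)) (p (h) (r))) : A
        (q) : A
        (h) : B
      (g (q) (h)) : A
    (g (g (t (h) (q)) (p (h) (r))) (g (q) (h))) : ✗ arg 1 at [0, 1, 1] has sort A, expected B
    (q) : A
      x_B : B
          x_A : A
        (k x_A) : B
          (h) : B
          (q) : A
        (t (h) (q)) : A
      (t (k x_A) (t (h) (q))) : A
    (t x_B (t (k x_A) (t (h) (q)))) : A
      x_B : B
        x_A : A
      (f x_A) : C
    (p x_B (f x_A)) : B
  (g (t x_B (t (k x_A) (t (h) (q)))) (p x_B (f x_A))) : A


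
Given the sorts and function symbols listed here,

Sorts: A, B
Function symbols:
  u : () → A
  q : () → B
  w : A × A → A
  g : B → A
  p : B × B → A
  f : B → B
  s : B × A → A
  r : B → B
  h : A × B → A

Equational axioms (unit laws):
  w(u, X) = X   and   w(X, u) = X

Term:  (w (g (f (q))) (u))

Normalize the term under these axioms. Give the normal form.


1. (w (g (f (q))) (u))  →  (g (f (q)))

normal form = (g (f (q)))


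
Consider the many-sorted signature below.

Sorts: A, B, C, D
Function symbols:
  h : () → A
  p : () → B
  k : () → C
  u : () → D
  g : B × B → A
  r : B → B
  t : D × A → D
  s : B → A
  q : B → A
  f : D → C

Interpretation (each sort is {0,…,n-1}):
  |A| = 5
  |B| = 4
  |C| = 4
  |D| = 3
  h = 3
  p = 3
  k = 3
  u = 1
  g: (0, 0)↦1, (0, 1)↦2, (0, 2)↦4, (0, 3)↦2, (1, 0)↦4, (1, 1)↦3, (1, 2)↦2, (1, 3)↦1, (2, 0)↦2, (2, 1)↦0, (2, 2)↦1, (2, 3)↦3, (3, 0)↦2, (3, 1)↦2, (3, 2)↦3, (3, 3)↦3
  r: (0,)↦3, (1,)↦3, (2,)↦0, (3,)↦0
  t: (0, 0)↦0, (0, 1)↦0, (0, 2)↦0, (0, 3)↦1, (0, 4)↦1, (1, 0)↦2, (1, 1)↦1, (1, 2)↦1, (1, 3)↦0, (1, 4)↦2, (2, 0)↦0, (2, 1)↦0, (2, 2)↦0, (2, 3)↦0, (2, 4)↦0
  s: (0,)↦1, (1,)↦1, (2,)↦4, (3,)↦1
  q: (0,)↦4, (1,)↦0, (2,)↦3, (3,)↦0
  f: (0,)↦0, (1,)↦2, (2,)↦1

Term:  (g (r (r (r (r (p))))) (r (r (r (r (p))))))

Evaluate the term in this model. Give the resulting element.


  p = 3
  (r (p)) = r(3,) = 0
  (r (r (p))) = r(0,) = 3
  (r (r (r (p)))) = r(3,) = 0
  (r (r (r (r (p))))) = r(0,) = 3
  p = 3
  (r (p)) = r(3,) = 0
  (r (r (p))) = r(0,) = 3
  (r (r (r (p)))) = r(3,) = 0
  (r (r (r (r (p))))) = r(0,) = 3
  (g (r (r (r (r (p))))) (r (r (r (r (p)))))) = g(3, 3) = 3

value = 3


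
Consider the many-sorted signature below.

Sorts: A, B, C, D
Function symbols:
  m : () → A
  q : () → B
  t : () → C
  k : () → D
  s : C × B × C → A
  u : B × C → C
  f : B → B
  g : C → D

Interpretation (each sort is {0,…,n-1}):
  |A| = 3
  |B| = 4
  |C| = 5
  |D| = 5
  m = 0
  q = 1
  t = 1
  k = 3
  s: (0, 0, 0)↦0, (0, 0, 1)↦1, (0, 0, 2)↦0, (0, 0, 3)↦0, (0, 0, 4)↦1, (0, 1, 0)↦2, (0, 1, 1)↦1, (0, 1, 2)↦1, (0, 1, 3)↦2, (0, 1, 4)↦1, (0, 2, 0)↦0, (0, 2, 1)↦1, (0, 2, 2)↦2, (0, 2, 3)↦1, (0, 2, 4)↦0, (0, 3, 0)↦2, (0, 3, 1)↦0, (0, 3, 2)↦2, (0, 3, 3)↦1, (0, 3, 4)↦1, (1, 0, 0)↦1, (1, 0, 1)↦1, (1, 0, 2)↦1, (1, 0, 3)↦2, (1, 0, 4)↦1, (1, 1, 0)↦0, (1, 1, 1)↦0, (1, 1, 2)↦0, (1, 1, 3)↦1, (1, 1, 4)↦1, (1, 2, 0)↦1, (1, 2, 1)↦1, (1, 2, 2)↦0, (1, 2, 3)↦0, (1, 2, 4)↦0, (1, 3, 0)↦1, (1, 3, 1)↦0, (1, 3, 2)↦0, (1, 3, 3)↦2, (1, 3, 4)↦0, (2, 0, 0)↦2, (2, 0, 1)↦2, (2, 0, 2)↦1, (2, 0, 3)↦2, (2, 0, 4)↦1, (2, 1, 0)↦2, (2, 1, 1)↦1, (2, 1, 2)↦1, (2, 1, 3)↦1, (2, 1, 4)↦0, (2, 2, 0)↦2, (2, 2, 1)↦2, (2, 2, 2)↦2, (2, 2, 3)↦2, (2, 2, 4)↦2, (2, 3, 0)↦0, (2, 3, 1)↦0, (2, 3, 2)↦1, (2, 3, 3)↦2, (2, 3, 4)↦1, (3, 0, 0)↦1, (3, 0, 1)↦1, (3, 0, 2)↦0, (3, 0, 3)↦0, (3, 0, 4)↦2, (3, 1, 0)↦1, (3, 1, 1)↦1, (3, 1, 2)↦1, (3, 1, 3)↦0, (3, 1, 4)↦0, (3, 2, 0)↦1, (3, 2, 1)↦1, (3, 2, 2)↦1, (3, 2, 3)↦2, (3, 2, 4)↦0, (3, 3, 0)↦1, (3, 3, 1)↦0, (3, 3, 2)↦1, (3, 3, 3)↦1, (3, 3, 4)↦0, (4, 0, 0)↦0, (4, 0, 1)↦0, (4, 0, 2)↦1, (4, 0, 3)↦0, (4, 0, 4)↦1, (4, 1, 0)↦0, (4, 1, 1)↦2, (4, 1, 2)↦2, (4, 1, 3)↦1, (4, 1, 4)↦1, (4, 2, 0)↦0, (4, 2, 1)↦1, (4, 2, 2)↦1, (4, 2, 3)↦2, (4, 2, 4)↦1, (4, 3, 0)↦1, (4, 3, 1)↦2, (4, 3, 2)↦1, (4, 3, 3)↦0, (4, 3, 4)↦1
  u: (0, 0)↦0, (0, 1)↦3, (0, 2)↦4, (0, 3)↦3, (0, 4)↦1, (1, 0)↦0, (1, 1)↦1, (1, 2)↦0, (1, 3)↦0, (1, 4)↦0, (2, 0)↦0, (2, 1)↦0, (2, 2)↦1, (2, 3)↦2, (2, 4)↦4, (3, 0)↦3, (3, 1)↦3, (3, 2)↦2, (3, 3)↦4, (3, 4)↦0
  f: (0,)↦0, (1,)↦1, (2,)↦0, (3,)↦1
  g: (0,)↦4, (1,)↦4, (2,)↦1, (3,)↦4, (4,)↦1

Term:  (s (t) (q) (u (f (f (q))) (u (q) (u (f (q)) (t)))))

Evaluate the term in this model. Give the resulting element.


  t = 1
  q = 1
  q = 1
  (f (q)) = f(1,) = 1
  (f (f (q))) = f(1,) = 1
  q = 1
  q = 1
  (f (q)) = f(1,) = 1
  t = 1
  (u (f (q)) (t)) = u(1, 1) = 1
  (u (q) (u (f (q)) (t))) = u(1, 1) = 1
  (u (f (f (q))) (u (q) (u (f (q)) (t)))) = u(1, 1) = 1
  (s (t) (q) (u (f (f (q))) (u (q) (u (f (q)) (t))))) = s(1, 1, 1) = 0

value = 0


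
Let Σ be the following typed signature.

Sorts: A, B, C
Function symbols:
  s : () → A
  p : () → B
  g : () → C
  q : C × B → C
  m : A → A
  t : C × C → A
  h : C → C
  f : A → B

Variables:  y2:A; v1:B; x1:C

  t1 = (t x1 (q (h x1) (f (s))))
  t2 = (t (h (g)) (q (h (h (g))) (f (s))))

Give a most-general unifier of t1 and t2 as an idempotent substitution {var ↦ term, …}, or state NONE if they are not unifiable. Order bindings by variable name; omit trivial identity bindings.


{x1 ↦ (h (g))}


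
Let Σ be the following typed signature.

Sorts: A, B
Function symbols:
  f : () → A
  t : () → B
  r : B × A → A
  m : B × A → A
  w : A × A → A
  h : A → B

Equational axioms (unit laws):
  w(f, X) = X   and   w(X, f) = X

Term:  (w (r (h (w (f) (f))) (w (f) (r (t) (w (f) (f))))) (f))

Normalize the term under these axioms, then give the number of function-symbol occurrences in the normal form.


size = 6

1. (w (r (h (w (f) (f))) (w (f) (r (t) (w (f) (f))))) (f))  →  (r (h (w (f) (f))) (w (f) (r (t) (w (f) (f)))))
2. (r (h (w (f) (f))) (w (f) (r (t) (w (f) (f)))))  →  (r (h (f)) (w (f) (r (t) (w (f) (f)))))
3. (r (h (f)) (w (f) (r (t) (w (f) (f)))))  →  (r (h (f)) (r (t) (w (f) (f))))
4. (r (h (f)) (r (t) (w (f) (f))))  →  (r (h (f)) (r (t) (f)))
normal form: (r (h (f)) (r (t) (f)))


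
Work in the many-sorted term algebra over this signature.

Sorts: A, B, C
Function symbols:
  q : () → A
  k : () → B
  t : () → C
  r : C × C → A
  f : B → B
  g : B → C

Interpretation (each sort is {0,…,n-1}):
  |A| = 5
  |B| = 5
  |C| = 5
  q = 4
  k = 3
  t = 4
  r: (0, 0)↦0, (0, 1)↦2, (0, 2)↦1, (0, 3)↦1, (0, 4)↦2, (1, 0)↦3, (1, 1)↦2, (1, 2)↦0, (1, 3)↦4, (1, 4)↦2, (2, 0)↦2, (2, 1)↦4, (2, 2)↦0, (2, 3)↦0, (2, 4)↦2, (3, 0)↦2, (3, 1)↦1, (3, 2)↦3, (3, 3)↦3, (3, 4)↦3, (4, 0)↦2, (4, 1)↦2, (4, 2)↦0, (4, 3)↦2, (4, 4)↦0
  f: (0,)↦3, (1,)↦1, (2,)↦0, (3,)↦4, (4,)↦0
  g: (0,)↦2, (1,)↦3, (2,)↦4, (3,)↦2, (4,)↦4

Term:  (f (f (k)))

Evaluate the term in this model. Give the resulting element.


value = 0

  k = 3
  (f (k)) = f(3,) = 4
  (f (f (k))) = f(4,) = 0


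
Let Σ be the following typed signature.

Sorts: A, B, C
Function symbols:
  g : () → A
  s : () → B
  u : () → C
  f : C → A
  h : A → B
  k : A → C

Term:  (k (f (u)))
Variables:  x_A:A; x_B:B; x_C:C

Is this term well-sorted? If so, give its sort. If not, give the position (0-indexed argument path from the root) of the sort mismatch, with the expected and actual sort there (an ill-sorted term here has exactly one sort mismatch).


well-sorted; sort = C

    (u) : C
  (f (u)) : A
(k (f (u))) : C


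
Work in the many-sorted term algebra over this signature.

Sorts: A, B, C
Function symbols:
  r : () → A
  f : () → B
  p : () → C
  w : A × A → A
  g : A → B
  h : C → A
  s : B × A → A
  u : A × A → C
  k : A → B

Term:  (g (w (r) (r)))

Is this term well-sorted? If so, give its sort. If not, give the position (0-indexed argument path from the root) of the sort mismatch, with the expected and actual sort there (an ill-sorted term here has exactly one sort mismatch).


    (r) : A
    (r) : A
  (w (r) (r)) : A
(g (w (r) (r))) : B

well-sorted; sort = B


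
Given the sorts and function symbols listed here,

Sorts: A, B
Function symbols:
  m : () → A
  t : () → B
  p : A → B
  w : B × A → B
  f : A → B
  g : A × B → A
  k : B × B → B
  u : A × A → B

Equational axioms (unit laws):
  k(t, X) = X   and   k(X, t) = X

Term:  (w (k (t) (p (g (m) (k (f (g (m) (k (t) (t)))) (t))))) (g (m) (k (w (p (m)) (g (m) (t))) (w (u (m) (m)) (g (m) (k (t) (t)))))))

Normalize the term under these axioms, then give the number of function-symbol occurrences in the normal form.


size = 24

1. (w (k (t) (p (g (m) (k (f (g (m) (k (t) (t)))) (t))))) (g (m) (k (w (p (m)) (g (m) (t))) (w (u (m) (m)) (g (m) (k (t) (t)))))))  →  (w (p (g (m) (k (f (g (m) (k (t) (t)))) (t)))) (g (m) (k (w (p (m)) (g (m) (t))) (w (u (m) (m)) (g (m) (k (t) (t)))))))
2. (w (p (g (m) (k (f (g (m) (k (t) (t)))) (t)))) (g (m) (k (w (p (m)) (g (m) (t))) (w (u (m) (m)) (g (m) (k (t) (t)))))))  →  (w (p (g (m) (f (g (m) (k (t) (t)))))) (g (m) (k (w (p (m)) (g (m) (t))) (w (u (m) (m)) (g (m) (k (t) (t)))))))
3. (w (p (g (m) (f (g (m) (k (t) (t)))))) (g (m) (k (w (p (m)) (g (m) (t))) (w (u (m) (m)) (g (m) (k (t) (t)))))))  →  (w (p (g (m) (f (g (m) (t))))) (g (m) (k (w (p (m)) (g (m) (t))) (w (u (m) (m)) (g (m) (k (t) (t)))))))
4. (w (p (g (m) (f (g (m) (t))))) (g (m) (k (w (p (m)) (g (m) (t))) (w (u (m) (m)) (g (m) (k (t) (t)))))))  →  (w (p (g (m) (f (g (m) (t))))) (g (m) (k (w (p (m)) (g (m) (t))) (w (u (m) (m)) (g (m) (t))))))
normal form: (w (p (g (m) (f (g (m) (t))))) (g (m) (k (w (p (m)) (g (m) (t))) (w (u (m) (m)) (g (m) (t))))))


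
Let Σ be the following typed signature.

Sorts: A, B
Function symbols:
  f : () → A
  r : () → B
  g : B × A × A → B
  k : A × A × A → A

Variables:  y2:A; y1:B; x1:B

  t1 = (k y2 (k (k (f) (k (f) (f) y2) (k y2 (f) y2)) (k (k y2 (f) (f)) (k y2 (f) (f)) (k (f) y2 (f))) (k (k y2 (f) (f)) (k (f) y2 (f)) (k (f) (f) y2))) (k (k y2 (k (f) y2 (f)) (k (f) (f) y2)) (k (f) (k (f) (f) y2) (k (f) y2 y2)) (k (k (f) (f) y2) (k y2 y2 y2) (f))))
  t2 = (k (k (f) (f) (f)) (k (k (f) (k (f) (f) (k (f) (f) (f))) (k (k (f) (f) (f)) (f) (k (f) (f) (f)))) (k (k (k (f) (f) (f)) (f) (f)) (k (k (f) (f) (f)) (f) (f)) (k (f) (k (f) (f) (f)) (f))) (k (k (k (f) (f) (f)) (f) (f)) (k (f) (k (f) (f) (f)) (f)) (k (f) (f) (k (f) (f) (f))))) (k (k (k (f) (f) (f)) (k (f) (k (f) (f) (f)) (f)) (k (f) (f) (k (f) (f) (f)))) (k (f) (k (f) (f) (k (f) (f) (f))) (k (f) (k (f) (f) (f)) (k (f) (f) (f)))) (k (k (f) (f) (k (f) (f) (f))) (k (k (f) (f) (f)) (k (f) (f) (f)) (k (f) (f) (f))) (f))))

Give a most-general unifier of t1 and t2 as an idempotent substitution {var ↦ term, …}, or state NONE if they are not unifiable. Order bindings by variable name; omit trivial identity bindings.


{y2 ↦ (k (f) (f) (f))}


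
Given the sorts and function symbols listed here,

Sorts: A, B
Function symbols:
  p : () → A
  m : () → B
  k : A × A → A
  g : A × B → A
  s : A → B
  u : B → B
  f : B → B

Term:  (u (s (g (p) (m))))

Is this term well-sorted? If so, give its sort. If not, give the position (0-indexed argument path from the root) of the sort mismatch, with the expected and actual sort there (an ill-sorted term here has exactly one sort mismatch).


      (p) : A
      (m) : B
    (g (p) (m)) : A
  (s (g (p) (m))) : B
(u (s (g (p) (m)))) : B

well-sorted; sort = B


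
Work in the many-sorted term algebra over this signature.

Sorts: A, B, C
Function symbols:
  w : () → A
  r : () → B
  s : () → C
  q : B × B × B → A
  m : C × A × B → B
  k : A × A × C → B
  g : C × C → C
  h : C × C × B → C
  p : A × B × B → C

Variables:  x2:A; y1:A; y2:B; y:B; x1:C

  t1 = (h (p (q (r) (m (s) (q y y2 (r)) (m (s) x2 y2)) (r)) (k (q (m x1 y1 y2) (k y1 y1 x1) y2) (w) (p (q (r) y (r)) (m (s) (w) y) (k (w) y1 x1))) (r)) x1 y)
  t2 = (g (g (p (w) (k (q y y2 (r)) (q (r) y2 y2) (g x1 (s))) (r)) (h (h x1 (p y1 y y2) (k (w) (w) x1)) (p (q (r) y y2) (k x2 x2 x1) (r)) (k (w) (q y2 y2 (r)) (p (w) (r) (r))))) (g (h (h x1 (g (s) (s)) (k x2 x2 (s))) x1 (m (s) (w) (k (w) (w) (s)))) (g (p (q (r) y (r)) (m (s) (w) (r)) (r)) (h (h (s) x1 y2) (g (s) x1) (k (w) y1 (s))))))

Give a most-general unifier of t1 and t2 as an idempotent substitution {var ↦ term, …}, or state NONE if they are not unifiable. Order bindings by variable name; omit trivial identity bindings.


NONE (not unifiable)

head clash or occurs-check failure — not unifiable


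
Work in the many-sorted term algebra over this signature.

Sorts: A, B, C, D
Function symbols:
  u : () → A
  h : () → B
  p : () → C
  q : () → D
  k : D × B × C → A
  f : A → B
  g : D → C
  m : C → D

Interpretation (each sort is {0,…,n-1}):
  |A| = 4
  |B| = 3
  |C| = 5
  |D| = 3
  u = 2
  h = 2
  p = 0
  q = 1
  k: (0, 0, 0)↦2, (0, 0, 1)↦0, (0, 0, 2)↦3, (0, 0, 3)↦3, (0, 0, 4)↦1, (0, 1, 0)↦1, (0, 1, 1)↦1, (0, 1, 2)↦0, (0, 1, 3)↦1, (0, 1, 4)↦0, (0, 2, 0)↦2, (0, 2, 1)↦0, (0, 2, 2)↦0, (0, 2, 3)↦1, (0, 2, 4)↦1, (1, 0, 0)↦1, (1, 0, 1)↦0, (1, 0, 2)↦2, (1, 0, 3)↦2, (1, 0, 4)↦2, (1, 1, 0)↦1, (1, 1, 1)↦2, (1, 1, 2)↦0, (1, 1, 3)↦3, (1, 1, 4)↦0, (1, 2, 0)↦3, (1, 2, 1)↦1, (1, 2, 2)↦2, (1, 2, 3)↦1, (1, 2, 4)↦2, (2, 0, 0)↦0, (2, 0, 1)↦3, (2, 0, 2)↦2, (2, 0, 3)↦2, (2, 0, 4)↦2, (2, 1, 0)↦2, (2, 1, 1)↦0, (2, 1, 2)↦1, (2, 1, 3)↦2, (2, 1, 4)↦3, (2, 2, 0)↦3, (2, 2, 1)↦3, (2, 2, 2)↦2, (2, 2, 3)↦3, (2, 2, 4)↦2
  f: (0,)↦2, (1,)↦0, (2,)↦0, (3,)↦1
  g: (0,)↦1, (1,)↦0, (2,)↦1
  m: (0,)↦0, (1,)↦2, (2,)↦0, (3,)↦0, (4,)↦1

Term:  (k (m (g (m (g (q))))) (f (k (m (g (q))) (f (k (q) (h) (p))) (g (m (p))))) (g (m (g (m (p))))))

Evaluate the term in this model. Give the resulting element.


value = 3

  q = 1
  (g (q)) = g(1,) = 0
  (m (g (q))) = m(0,) = 0
  (g (m (g (q)))) = g(0,) = 1
  (m (g (m (g (q))))) = m(1,) = 2
  q = 1
  (g (q)) = g(1,) = 0
  (m (g (q))) = m(0,) = 0
  q = 1
  h = 2
  p = 0
  (k (q) (h) (p)) = k(1, 2, 0) = 3
  (f (k (q) (h) (p))) = f(3,) = 1
  p = 0
  (m (p)) = m(0,) = 0
  (g (m (p))) = g(0,) = 1
  (k (m (g (q))) (f (k (q) (h) (p))) (g (m (p)))) = k(0, 1, 1) = 1
  (f (k (m (g (q))) (f (k (q) (h) (p))) (g (m (p))))) = f(1,) = 0
  p = 0
  (m (p)) = m(0,) = 0
  (g (m (p))) = g(0,) = 1
  (m (g (m (p)))) = m(1,) = 2
  (g (m (g (m (p))))) = g(2,) = 1
  (k (m (g (m (g (q))))) (f (k (m (g (q))) (f (k (q) (h) (p))) (g (m (p))))) (g (m (g (m (p)))))) = k(2, 0, 1) = 3


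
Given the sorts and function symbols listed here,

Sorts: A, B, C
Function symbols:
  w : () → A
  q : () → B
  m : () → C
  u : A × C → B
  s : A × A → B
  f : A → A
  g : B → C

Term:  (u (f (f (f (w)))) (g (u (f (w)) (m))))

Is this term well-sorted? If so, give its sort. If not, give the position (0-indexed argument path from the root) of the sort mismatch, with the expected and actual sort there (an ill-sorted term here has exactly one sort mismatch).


well-sorted; sort = B

        (w) : A
      (f (w)) : A
    (f (f (w))) : A
  (f (f (f (w)))) : A
        (w) : A
      (f (w)) : A
      (m) : C
    (u (f (w)) (m)) : B
  (g (u (f (w)) (m))) : C
(u (f (f (f (w)))) (g (u (f (w)) (m)))) : B


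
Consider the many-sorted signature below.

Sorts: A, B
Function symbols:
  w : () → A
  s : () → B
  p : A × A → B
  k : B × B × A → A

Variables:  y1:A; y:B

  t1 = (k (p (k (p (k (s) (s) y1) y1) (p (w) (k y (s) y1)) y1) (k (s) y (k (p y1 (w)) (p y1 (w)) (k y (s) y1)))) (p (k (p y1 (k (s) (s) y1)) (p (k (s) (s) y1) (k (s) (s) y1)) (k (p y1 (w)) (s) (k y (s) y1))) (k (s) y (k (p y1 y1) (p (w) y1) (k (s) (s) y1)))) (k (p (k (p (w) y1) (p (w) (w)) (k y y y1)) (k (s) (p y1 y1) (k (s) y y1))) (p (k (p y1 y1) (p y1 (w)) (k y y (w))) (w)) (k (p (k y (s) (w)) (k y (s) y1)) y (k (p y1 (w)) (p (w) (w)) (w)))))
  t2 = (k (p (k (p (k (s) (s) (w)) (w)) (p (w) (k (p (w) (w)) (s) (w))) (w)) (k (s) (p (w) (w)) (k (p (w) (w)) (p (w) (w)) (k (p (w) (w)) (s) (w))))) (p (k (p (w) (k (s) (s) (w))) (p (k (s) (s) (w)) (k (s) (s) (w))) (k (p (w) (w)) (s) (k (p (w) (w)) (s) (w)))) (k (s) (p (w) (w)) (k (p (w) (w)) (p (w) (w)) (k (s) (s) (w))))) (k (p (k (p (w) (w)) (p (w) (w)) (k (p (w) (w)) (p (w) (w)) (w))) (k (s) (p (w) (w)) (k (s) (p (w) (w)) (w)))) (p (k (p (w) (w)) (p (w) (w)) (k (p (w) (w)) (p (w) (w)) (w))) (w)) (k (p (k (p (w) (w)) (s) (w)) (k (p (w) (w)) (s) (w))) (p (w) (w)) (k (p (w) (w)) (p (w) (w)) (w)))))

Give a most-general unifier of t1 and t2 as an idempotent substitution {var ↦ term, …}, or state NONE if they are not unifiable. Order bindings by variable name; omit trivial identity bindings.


{y ↦ (p (w) (w)), y1 ↦ (w)}


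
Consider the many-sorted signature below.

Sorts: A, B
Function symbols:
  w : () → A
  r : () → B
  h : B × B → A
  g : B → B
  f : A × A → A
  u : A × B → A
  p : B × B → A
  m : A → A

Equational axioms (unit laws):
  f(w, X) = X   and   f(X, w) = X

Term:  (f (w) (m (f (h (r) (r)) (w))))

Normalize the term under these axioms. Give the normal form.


1. (f (w) (m (f (h (r) (r)) (w))))  →  (m (f (h (r) (r)) (w)))
2. (m (f (h (r) (r)) (w)))  →  (m (h (r) (r)))

normal form = (m (h (r) (r)))


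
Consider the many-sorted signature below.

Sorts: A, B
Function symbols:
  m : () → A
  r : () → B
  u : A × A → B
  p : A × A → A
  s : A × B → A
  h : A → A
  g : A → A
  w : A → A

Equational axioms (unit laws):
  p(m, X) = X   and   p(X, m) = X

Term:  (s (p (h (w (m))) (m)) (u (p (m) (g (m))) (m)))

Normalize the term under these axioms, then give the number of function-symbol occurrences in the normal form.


size = 8

1. (s (p (h (w (m))) (m)) (u (p (m) (g (m))) (m)))  →  (s (h (w (m))) (u (p (m) (g (m))) (m)))
2. (s (h (w (m))) (u (p (m) (g (m))) (m)))  →  (s (h (w (m))) (u (g (m)) (m)))
normal form: (s (h (w (m))) (u (g (m)) (m)))


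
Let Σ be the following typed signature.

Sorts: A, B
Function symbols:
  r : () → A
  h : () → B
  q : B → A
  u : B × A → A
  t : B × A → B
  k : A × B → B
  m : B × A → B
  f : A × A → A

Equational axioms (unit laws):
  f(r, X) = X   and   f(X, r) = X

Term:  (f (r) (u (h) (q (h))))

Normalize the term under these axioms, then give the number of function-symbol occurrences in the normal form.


size = 4

1. (f (r) (u (h) (q (h))))  →  (u (h) (q (h)))
normal form: (u (h) (q (h)))


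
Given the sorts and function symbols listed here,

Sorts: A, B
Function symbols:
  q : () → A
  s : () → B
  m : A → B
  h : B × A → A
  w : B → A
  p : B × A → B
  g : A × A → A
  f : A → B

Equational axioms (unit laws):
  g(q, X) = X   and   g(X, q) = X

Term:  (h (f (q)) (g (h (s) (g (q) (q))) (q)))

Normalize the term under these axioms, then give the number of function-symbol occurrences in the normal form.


size = 6

1. (h (f (q)) (g (h (s) (g (q) (q))) (q)))  →  (h (f (q)) (h (s) (g (q) (q))))
2. (h (f (q)) (h (s) (g (q) (q))))  →  (h (f (q)) (h (s) (q)))
normal form: (h (f (q)) (h (s) (q)))


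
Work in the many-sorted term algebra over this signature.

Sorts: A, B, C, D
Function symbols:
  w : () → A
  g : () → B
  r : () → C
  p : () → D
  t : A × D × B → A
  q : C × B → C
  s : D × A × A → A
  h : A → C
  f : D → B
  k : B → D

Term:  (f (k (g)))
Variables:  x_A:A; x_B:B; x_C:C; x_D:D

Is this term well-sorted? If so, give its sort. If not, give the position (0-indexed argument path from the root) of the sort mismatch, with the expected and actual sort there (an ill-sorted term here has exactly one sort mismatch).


    (g) : B
  (k (g)) : D
(f (k (g))) : B

well-sorted; sort = B


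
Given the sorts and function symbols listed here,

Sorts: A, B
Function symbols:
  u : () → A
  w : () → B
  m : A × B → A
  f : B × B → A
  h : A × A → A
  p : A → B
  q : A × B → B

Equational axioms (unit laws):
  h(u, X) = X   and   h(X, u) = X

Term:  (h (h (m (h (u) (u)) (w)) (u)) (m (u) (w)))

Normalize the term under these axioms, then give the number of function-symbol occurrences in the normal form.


size = 7

1. (h (h (m (h (u) (u)) (w)) (u)) (m (u) (w)))  →  (h (m (h (u) (u)) (w)) (m (u) (w)))
2. (h (m (h (u) (u)) (w)) (m (u) (w)))  →  (h (m (u) (w)) (m (u) (w)))
normal form: (h (m (u) (w)) (m (u) (w)))


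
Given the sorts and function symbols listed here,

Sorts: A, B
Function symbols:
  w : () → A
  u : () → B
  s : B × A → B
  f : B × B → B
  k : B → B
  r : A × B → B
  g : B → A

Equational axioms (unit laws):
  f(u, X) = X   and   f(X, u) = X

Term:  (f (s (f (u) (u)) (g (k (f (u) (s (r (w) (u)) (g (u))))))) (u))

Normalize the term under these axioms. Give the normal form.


1. (f (s (f (u) (u)) (g (k (f (u) (s (r (w) (u)) (g (u))))))) (u))  →  (s (f (u) (u)) (g (k (f (u) (s (r (w) (u)) (g (u)))))))
2. (s (f (u) (u)) (g (k (f (u) (s (r (w) (u)) (g (u)))))))  →  (s (u) (g (k (f (u) (s (r (w) (u)) (g (u)))))))
3. (s (u) (g (k (f (u) (s (r (w) (u)) (g (u)))))))  →  (s (u) (g (k (s (r (w) (u)) (g (u))))))

normal form = (s (u) (g (k (s (r (w) (u)) (g (u))))))


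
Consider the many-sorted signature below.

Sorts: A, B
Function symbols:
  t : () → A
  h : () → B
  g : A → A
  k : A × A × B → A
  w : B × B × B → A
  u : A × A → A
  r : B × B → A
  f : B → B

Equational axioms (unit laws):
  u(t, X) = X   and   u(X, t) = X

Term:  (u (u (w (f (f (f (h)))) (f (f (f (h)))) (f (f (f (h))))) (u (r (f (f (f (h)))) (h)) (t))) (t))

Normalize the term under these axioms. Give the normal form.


normal form = (u (w (f (f (f (h)))) (f (f (f (h)))) (f (f (f (h))))) (r (f (f (f (h)))) (h)))

1. (u (u (w (f (f (f (h)))) (f (f (f (h)))) (f (f (f (h))))) (u (r (f (f (f (h)))) (h)) (t))) (t))  →  (u (w (f (f (f (h)))) (f (f (f (h)))) (f (f (f (h))))) (u (r (f (f (f (h)))) (h)) (t)))
2. (u (w (f (f (f (h)))) (f (f (f (h)))) (f (f (f (h))))) (u (r (f (f (f (h)))) (h)) (t)))  →  (u (w (f (f (f (h)))) (f (f (f (h)))) (f (f (f (h))))) (r (f (f (f (h)))) (h)))


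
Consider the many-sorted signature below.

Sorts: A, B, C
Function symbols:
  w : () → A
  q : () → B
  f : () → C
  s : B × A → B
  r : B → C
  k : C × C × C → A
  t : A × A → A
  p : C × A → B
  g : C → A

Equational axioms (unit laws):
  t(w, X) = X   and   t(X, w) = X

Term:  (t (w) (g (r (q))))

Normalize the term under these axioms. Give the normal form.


1. (t (w) (g (r (q))))  →  (g (r (q)))

normal form = (g (r (q)))


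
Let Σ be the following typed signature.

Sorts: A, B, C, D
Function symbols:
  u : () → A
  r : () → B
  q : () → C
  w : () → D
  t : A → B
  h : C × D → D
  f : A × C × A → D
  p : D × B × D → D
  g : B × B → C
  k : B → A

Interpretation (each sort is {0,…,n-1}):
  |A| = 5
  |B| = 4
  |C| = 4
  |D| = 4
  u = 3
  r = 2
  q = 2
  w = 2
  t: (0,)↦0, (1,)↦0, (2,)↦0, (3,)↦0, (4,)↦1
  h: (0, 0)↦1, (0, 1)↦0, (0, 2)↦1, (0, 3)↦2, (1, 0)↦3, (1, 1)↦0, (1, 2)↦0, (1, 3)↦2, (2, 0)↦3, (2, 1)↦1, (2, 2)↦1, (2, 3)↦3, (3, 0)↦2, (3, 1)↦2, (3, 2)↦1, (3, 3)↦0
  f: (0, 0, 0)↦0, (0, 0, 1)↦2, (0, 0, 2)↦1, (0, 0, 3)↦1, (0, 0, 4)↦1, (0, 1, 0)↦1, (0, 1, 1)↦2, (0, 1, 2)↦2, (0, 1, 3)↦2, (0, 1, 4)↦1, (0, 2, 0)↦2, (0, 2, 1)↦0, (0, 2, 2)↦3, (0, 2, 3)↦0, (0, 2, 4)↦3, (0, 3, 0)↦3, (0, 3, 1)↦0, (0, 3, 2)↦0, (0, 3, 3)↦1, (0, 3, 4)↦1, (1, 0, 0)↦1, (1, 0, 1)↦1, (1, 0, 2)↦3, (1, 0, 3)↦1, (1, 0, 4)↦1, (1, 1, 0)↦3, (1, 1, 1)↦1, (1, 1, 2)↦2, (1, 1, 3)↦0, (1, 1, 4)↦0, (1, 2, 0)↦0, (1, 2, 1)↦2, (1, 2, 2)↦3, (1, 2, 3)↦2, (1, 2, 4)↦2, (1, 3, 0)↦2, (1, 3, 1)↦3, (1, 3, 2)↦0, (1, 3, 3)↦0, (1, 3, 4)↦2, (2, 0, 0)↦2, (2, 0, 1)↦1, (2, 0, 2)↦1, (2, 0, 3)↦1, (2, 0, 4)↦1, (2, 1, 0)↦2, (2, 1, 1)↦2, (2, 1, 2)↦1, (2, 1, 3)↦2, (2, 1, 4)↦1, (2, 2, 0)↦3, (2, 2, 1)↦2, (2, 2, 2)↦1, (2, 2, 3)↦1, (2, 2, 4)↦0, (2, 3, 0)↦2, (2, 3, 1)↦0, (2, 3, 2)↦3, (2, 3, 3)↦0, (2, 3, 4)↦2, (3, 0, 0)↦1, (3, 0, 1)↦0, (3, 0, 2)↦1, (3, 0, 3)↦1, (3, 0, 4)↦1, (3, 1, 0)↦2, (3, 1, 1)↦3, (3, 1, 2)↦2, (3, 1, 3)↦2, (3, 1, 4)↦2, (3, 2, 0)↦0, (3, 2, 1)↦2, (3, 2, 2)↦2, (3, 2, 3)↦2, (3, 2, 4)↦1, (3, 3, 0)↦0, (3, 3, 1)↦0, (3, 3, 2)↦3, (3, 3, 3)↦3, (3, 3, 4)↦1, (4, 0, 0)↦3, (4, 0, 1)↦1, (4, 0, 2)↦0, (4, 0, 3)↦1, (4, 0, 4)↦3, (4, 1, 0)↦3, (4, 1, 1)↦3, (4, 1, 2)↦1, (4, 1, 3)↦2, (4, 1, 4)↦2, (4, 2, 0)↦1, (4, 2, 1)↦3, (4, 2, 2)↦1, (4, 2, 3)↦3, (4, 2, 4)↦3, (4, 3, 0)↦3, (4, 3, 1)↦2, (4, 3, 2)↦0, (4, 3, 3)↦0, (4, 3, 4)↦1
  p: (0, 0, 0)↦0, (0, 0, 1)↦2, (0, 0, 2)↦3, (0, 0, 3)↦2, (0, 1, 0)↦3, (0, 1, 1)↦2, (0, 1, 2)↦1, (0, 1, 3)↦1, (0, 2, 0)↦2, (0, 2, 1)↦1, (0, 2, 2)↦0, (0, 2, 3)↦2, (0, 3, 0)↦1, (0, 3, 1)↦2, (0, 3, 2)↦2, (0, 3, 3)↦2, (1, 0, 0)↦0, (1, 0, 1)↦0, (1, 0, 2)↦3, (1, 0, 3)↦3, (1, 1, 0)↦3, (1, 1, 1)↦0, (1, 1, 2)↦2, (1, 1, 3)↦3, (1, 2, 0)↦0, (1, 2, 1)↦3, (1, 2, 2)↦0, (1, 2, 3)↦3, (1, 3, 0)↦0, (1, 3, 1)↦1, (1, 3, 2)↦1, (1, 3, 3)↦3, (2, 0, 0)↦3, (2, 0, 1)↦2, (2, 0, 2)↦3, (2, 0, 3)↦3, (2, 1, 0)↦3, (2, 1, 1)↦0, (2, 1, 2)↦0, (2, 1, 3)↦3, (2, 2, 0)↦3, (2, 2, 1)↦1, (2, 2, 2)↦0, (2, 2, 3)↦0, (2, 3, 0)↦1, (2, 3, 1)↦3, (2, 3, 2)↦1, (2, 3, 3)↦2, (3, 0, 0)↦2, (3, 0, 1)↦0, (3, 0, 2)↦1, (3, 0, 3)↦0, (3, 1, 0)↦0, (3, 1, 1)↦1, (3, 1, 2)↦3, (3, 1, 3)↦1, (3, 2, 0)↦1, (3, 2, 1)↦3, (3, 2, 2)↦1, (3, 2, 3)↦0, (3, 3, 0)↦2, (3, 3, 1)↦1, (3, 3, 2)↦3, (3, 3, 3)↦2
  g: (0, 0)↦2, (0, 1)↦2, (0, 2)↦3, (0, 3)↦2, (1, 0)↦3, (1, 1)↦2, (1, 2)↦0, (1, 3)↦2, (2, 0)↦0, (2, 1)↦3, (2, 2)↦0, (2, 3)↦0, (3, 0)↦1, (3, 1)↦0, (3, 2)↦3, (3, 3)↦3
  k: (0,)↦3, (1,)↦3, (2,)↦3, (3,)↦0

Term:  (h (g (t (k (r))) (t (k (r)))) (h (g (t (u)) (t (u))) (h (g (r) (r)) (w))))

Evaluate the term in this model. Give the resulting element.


  r = 2
  (k (r)) = k(2,) = 3
  (t (k (r))) = t(3,) = 0
  r = 2
  (k (r)) = k(2,) = 3
  (t (k (r))) = t(3,) = 0
  (g (t (k (r))) (t (k (r)))) = g(0, 0) = 2
  u = 3
  (t (u)) = t(3,) = 0
  u = 3
  (t (u)) = t(3,) = 0
  (g (t (u)) (t (u))) = g(0, 0) = 2
  r = 2
  r = 2
  (g (r) (r)) = g(2, 2) = 0
  w = 2
  (h (g (r) (r)) (w)) = h(0, 2) = 1
  (h (g (t (u)) (t (u))) (h (g (r) (r)) (w))) = h(2, 1) = 1
  (h (g (t (k (r))) (t (k (r)))) (h (g (t (u)) (t (u))) (h (g (r) (r)) (w)))) = h(2, 1) = 1

value = 1
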